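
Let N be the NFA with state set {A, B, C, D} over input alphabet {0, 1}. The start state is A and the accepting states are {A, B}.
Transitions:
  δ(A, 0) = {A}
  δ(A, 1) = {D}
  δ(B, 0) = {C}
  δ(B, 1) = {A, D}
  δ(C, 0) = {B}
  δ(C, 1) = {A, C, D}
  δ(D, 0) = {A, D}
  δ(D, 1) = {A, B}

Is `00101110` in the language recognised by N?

Start: {A}
read 0: {A}
read 0: {A}
read 1: {D}
read 0: {A, D}
read 1: {A, B, D}
read 1: {A, B, D}
read 1: {A, B, D}
read 0: {A, C, D}
Reachable ∩ accepting = {A} — nonempty.

accepted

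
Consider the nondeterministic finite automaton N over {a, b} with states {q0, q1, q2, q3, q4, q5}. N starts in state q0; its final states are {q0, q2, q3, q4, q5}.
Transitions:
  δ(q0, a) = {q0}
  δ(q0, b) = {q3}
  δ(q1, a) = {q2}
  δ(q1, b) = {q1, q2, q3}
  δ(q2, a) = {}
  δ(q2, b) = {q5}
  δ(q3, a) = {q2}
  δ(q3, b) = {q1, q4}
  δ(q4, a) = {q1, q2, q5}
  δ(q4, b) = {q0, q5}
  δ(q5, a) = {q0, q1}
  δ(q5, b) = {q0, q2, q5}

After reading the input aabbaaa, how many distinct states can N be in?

2

Start: {q0}
read a: {q0}
read a: {q0}
read b: {q3}
read b: {q1, q4}
read a: {q1, q2, q5}
read a: {q0, q1, q2}
read a: {q0, q2}
Final reachable set {q0, q2} has 2 states.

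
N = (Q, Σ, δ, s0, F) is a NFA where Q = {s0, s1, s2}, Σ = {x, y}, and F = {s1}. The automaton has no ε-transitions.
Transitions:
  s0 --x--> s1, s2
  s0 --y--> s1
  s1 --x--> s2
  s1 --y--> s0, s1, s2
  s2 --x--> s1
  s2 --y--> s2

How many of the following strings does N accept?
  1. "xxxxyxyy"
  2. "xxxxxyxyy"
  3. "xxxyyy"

"xxxxyxyy": accepted
"xxxxxyxyy": accepted
"xxxyyy": accepted

3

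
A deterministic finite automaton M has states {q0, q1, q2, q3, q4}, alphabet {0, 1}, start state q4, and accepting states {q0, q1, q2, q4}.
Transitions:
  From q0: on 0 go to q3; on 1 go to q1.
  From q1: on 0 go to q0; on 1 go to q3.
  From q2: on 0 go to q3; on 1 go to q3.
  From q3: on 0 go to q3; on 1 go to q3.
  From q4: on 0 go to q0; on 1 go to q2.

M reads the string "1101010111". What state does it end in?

q3

q4 --1--> q2
q2 --1--> q3
q3 --0--> q3
q3 --1--> q3
q3 --0--> q3
q3 --1--> q3
q3 --0--> q3
q3 --1--> q3
q3 --1--> q3
q3 --1--> q3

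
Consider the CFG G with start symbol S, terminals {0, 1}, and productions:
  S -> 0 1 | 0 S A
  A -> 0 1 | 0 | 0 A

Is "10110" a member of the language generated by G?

no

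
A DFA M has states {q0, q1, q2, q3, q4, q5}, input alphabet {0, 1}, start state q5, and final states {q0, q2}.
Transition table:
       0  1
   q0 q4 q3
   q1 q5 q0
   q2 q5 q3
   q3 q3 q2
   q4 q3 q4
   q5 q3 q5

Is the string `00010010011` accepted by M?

q5 --0--> q3
q3 --0--> q3
q3 --0--> q3
q3 --1--> q2
q2 --0--> q5
q5 --0--> q3
q3 --1--> q2
q2 --0--> q5
q5 --0--> q3
q3 --1--> q2
q2 --1--> q3
End in state q3, which is not an accepting state.

rejected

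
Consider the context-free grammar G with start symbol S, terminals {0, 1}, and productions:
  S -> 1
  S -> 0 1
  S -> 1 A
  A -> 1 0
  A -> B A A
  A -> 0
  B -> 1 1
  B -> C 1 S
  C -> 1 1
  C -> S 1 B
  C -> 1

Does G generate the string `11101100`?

S ⇒ 1A ⇒ 1BAA ⇒ 111AA ⇒ 1110A ⇒ 1110BAA ⇒ 111011AA ⇒ 1110110A ⇒ 11101100

yes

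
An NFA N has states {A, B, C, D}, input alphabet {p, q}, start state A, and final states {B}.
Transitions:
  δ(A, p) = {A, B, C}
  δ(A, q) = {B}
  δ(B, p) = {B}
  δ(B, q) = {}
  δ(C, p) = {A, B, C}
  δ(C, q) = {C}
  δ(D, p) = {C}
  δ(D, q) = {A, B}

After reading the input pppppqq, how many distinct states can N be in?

1

Start: {A}
read p: {A, B, C}
read p: {A, B, C}
read p: {A, B, C}
read p: {A, B, C}
read p: {A, B, C}
read q: {B, C}
read q: {C}
Final reachable set {C} has 1 state.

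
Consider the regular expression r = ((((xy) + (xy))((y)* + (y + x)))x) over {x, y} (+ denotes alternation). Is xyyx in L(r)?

yes

Split as xyy·x: (((xy)+(xy))((y)*+(y+x))) matches xyy and x matches x.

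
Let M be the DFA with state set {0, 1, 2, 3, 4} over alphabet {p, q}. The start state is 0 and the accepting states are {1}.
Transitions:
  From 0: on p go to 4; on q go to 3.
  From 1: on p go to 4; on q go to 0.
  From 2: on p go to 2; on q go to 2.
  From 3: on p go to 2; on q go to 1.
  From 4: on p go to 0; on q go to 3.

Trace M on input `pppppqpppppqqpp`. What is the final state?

2

0 --p--> 4
4 --p--> 0
0 --p--> 4
4 --p--> 0
0 --p--> 4
4 --q--> 3
3 --p--> 2
2 --p--> 2
2 --p--> 2
2 --p--> 2
2 --p--> 2
2 --q--> 2
2 --q--> 2
2 --p--> 2
2 --p--> 2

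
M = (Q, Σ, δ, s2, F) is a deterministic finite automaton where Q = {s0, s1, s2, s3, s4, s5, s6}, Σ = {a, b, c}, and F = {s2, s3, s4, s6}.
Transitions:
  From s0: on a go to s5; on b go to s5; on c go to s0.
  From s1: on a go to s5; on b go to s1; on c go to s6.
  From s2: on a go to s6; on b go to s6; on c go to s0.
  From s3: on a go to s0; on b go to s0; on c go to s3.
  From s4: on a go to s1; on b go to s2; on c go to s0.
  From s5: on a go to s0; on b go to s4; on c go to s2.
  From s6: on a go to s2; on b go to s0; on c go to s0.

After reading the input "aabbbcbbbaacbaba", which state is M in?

s2

s2 --a--> s6
s6 --a--> s2
s2 --b--> s6
s6 --b--> s0
s0 --b--> s5
s5 --c--> s2
s2 --b--> s6
s6 --b--> s0
s0 --b--> s5
s5 --a--> s0
s0 --a--> s5
s5 --c--> s2
s2 --b--> s6
s6 --a--> s2
s2 --b--> s6
s6 --a--> s2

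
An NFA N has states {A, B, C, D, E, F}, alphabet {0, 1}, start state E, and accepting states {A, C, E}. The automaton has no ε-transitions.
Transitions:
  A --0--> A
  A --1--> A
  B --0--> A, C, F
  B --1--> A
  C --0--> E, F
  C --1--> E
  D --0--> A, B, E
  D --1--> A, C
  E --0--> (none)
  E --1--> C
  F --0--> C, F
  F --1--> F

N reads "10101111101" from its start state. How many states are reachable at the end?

Start: {E}
read 1: {C}
read 0: {E, F}
read 1: {C, F}
read 0: {C, E, F}
read 1: {C, E, F}
read 1: {C, E, F}
read 1: {C, E, F}
read 1: {C, E, F}
read 1: {C, E, F}
read 0: {C, E, F}
read 1: {C, E, F}
Final reachable set {C, E, F} has 3 states.

3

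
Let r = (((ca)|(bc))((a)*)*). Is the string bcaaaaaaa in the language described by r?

Split as bc·aaaaaaa: ((ca)|(bc)) matches bc and ((a)*)* matches aaaaaaa.

yes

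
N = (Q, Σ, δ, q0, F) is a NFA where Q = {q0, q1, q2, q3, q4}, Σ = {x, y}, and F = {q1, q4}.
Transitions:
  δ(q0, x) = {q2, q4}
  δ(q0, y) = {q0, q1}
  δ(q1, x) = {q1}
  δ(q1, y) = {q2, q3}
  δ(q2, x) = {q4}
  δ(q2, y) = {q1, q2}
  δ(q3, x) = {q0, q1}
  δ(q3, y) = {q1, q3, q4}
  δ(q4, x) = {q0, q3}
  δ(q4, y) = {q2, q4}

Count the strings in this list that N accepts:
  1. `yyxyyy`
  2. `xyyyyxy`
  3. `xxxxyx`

`yyxyyy`: accepted
`xyyyyxy`: accepted
`xxxxyx`: accepted

3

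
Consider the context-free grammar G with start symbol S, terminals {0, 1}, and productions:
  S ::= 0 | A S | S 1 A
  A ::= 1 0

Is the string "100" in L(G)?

S ⇒ AS ⇒ 10S ⇒ 100

yes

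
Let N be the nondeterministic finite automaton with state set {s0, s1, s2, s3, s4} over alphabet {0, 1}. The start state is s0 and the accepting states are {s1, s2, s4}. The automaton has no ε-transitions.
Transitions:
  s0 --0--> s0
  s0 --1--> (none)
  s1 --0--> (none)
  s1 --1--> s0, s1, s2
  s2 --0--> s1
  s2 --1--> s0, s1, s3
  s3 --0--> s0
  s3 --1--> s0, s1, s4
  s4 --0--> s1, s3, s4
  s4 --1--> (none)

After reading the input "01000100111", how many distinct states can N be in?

Start: {s0}
read 0: {s0}
read 1: {}
The reachable set is empty and stays empty for the remaining 9 symbols.
Final reachable set {} has 0 states.

0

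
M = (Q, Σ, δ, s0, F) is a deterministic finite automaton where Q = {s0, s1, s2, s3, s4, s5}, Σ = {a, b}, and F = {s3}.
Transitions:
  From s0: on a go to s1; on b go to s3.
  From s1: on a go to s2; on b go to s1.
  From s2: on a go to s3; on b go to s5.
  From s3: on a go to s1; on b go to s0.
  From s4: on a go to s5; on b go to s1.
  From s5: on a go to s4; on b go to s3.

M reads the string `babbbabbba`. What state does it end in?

s0 --b--> s3
s3 --a--> s1
s1 --b--> s1
s1 --b--> s1
s1 --b--> s1
s1 --a--> s2
s2 --b--> s5
s5 --b--> s3
s3 --b--> s0
s0 --a--> s1

s1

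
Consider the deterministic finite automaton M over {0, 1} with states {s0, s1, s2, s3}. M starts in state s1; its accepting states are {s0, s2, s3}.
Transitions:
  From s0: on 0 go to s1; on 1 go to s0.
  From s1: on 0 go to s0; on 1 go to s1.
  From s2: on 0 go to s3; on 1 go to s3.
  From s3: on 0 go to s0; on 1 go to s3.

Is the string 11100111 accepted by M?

rejected

s1 --1--> s1
s1 --1--> s1
s1 --1--> s1
s1 --0--> s0
s0 --0--> s1
s1 --1--> s1
s1 --1--> s1
s1 --1--> s1
End in state s1, which is not an accepting state.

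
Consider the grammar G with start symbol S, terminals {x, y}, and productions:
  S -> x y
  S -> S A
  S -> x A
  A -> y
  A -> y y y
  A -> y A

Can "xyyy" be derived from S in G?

S ⇒ SA ⇒ xAA ⇒ xyA ⇒ xyyA ⇒ xyyy

yes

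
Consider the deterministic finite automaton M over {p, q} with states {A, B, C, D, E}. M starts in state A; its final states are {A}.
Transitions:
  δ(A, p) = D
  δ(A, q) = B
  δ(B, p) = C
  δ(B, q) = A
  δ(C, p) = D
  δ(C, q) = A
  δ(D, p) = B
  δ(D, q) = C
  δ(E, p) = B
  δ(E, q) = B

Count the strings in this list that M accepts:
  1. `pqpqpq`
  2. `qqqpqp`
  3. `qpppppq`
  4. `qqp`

0

`pqpqpq`: rejected
`qqqpqp`: rejected
`qpppppq`: rejected
`qqp`: rejected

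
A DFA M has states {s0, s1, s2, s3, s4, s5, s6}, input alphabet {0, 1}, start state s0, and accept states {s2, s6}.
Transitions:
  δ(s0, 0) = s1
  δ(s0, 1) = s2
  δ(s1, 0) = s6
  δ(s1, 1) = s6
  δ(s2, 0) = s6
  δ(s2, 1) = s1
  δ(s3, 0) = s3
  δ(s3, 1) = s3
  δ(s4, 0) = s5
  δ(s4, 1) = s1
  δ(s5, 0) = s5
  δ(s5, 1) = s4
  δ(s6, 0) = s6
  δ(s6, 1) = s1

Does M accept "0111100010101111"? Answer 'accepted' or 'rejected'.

s0 --0--> s1
s1 --1--> s6
s6 --1--> s1
s1 --1--> s6
s6 --1--> s1
s1 --0--> s6
s6 --0--> s6
s6 --0--> s6
s6 --1--> s1
s1 --0--> s6
s6 --1--> s1
s1 --0--> s6
s6 --1--> s1
s1 --1--> s6
s6 --1--> s1
s1 --1--> s6
End in state s6, which is an accepting state.

accepted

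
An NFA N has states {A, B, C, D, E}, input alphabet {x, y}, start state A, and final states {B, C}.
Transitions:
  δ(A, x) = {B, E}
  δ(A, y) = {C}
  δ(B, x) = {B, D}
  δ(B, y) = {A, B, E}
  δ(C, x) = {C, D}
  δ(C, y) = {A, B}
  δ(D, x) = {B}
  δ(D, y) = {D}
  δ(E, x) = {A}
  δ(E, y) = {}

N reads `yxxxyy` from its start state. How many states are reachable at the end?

5

Start: {A}
read y: {C}
read x: {C, D}
read x: {B, C, D}
read x: {B, C, D}
read y: {A, B, D, E}
read y: {A, B, C, D, E}
Final reachable set {A, B, C, D, E} has 5 states.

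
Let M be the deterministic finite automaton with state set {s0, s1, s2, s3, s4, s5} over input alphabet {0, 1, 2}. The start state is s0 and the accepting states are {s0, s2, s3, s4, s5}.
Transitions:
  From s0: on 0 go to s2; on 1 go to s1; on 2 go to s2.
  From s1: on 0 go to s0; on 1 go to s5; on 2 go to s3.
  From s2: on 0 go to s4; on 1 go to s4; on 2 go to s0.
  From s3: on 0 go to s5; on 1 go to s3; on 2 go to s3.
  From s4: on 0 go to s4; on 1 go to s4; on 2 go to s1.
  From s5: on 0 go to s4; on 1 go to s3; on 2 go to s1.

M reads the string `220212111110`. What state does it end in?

s5

s0 --2--> s2
s2 --2--> s0
s0 --0--> s2
s2 --2--> s0
s0 --1--> s1
s1 --2--> s3
s3 --1--> s3
s3 --1--> s3
s3 --1--> s3
s3 --1--> s3
s3 --1--> s3
s3 --0--> s5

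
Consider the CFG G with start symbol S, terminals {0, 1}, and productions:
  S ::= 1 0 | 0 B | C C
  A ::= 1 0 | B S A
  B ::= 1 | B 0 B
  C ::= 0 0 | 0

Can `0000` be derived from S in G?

S ⇒ CC ⇒ 00C ⇒ 0000

yes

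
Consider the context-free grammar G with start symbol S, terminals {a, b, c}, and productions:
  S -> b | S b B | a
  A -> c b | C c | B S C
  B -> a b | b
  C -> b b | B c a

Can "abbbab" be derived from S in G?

S ⇒ SbB ⇒ SbBbB ⇒ abBbB ⇒ abbbB ⇒ abbbab

yes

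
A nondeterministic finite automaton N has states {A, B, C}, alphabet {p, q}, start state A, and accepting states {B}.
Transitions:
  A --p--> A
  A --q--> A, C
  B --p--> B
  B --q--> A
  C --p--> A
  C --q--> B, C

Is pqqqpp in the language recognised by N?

accepted

Start: {A}
read p: {A}
read q: {A, C}
read q: {A, B, C}
read q: {A, B, C}
read p: {A, B}
read p: {A, B}
Reachable ∩ accepting = {B} — nonempty.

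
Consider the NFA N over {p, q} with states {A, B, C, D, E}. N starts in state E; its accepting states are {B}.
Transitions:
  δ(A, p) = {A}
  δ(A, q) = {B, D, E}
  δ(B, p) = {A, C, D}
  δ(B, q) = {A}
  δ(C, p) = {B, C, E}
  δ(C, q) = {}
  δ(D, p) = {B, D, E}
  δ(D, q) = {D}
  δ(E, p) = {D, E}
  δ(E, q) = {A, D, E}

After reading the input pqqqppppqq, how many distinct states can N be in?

4

Start: {E}
read p: {D, E}
read q: {A, D, E}
read q: {A, B, D, E}
read q: {A, B, D, E}
read p: {A, B, C, D, E}
read p: {A, B, C, D, E}
read p: {A, B, C, D, E}
read p: {A, B, C, D, E}
read q: {A, B, D, E}
read q: {A, B, D, E}
Final reachable set {A, B, D, E} has 4 states.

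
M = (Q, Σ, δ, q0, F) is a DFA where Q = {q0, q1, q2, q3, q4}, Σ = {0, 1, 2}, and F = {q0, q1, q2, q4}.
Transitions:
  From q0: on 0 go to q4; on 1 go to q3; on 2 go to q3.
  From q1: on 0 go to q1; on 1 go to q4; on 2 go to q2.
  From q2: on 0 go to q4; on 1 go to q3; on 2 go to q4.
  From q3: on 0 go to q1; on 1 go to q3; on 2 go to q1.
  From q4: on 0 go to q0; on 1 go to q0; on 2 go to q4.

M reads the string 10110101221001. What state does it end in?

q0 --1--> q3
q3 --0--> q1
q1 --1--> q4
q4 --1--> q0
q0 --0--> q4
q4 --1--> q0
q0 --0--> q4
q4 --1--> q0
q0 --2--> q3
q3 --2--> q1
q1 --1--> q4
q4 --0--> q0
q0 --0--> q4
q4 --1--> q0

q0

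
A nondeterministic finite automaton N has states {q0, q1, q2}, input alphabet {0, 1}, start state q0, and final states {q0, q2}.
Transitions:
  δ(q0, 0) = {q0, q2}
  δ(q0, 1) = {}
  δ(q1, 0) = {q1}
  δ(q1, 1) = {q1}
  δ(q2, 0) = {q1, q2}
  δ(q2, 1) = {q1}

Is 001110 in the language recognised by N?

rejected

Start: {q0}
read 0: {q0, q2}
read 0: {q0, q1, q2}
read 1: {q1}
read 1: {q1}
read 1: {q1}
read 0: {q1}
Reachable ∩ accepting = {} — empty.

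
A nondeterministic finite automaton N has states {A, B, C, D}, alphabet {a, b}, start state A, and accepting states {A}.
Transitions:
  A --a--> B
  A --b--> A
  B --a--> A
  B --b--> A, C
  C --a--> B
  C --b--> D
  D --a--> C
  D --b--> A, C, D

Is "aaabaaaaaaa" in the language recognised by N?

rejected

Start: {A}
read a: {B}
read a: {A}
read a: {B}
read b: {A, C}
read a: {B}
read a: {A}
read a: {B}
read a: {A}
read a: {B}
read a: {A}
read a: {B}
Reachable ∩ accepting = {} — empty.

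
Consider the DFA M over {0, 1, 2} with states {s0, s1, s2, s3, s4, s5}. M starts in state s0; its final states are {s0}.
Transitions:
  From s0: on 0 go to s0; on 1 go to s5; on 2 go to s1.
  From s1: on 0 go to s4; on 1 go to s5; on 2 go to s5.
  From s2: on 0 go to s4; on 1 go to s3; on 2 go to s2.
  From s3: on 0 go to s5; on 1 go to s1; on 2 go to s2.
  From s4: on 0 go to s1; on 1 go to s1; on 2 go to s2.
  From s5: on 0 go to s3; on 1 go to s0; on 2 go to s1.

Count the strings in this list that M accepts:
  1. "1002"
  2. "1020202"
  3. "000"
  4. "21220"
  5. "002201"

1

"1002": rejected
"1020202": rejected
"000": accepted
"21220": rejected
"002201": rejected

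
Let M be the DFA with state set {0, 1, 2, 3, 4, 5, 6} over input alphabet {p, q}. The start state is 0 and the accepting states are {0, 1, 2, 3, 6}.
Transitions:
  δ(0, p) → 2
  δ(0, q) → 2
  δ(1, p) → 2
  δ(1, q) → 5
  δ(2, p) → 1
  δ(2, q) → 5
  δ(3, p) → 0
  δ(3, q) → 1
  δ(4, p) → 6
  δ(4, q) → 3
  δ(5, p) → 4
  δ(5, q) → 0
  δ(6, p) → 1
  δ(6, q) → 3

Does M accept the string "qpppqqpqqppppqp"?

0 --q--> 2
2 --p--> 1
1 --p--> 2
2 --p--> 1
1 --q--> 5
5 --q--> 0
0 --p--> 2
2 --q--> 5
5 --q--> 0
0 --p--> 2
2 --p--> 1
1 --p--> 2
2 --p--> 1
1 --q--> 5
5 --p--> 4
End in state 4, which is not an accepting state.

rejected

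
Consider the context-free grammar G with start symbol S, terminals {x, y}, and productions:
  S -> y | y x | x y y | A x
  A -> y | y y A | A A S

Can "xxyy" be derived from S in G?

no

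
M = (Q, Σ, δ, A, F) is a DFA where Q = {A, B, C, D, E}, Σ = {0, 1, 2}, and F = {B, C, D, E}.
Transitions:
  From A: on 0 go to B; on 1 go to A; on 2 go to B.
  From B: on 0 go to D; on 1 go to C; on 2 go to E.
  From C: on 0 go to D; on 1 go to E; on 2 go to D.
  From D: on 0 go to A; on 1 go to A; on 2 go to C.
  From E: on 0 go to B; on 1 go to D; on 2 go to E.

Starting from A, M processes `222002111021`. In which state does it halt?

A --2--> B
B --2--> E
E --2--> E
E --0--> B
B --0--> D
D --2--> C
C --1--> E
E --1--> D
D --1--> A
A --0--> B
B --2--> E
E --1--> D

D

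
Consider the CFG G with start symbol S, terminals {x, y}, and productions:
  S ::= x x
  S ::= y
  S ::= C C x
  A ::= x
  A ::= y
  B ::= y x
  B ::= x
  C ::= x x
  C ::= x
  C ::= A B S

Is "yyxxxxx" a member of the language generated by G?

yes

S ⇒ CCx ⇒ ABSCx ⇒ yBSCx ⇒ yyxSCx ⇒ yyxxxCx ⇒ yyxxxxx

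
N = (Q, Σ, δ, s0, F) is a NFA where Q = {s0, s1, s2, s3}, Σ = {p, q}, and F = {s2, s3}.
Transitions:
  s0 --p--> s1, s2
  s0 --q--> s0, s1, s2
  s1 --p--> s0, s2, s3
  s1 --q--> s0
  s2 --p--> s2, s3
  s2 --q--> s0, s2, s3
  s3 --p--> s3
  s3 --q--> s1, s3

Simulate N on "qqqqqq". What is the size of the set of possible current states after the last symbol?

4

Start: {s0}
read q: {s0, s1, s2}
read q: {s0, s1, s2, s3}
read q: {s0, s1, s2, s3}
read q: {s0, s1, s2, s3}
read q: {s0, s1, s2, s3}
read q: {s0, s1, s2, s3}
Final reachable set {s0, s1, s2, s3} has 4 states.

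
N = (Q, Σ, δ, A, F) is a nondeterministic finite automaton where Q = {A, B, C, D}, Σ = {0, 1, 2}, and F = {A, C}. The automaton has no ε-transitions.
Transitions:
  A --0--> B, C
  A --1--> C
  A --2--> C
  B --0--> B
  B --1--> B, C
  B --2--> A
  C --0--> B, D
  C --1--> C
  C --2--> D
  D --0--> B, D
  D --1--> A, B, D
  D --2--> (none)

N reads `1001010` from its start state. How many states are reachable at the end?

3

Start: {A}
read 1: {C}
read 0: {B, D}
read 0: {B, D}
read 1: {A, B, C, D}
read 0: {B, C, D}
read 1: {A, B, C, D}
read 0: {B, C, D}
Final reachable set {B, C, D} has 3 states.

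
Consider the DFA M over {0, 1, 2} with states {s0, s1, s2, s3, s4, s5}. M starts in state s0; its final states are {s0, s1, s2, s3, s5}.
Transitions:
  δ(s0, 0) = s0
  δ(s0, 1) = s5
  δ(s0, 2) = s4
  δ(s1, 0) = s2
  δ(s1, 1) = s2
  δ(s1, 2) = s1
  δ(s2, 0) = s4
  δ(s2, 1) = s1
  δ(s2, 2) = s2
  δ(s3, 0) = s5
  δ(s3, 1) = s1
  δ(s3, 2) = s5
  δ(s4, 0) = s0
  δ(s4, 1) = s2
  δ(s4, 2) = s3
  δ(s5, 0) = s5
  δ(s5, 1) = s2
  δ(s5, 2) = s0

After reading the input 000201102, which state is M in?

s3

s0 --0--> s0
s0 --0--> s0
s0 --0--> s0
s0 --2--> s4
s4 --0--> s0
s0 --1--> s5
s5 --1--> s2
s2 --0--> s4
s4 --2--> s3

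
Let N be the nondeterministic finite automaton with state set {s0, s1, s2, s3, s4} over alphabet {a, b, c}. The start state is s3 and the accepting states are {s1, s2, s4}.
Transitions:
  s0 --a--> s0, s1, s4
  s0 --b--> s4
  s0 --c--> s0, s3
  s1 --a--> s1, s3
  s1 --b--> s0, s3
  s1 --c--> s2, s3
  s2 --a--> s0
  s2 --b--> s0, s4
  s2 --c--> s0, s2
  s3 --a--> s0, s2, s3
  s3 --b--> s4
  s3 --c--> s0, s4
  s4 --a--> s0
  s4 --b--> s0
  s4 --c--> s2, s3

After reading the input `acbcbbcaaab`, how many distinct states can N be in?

Start: {s3}
read a: {s0, s2, s3}
read c: {s0, s2, s3, s4}
read b: {s0, s4}
read c: {s0, s2, s3}
read b: {s0, s4}
read b: {s0, s4}
read c: {s0, s2, s3}
read a: {s0, s1, s2, s3, s4}
read a: {s0, s1, s2, s3, s4}
read a: {s0, s1, s2, s3, s4}
read b: {s0, s3, s4}
Final reachable set {s0, s3, s4} has 3 states.

3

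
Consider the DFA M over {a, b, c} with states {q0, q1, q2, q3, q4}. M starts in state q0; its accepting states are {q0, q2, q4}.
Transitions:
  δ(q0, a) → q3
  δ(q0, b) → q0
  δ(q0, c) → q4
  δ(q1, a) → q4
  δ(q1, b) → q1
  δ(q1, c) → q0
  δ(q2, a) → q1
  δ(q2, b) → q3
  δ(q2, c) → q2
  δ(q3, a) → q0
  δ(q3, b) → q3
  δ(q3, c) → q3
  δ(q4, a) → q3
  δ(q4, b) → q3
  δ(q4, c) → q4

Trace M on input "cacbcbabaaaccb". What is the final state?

q0 --c--> q4
q4 --a--> q3
q3 --c--> q3
q3 --b--> q3
q3 --c--> q3
q3 --b--> q3
q3 --a--> q0
q0 --b--> q0
q0 --a--> q3
q3 --a--> q0
q0 --a--> q3
q3 --c--> q3
q3 --c--> q3
q3 --b--> q3

q3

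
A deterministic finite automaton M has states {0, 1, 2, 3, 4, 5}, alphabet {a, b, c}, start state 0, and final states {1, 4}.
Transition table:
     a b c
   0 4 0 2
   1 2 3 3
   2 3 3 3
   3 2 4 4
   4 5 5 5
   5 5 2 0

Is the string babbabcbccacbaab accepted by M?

0 --b--> 0
0 --a--> 4
4 --b--> 5
5 --b--> 2
2 --a--> 3
3 --b--> 4
4 --c--> 5
5 --b--> 2
2 --c--> 3
3 --c--> 4
4 --a--> 5
5 --c--> 0
0 --b--> 0
0 --a--> 4
4 --a--> 5
5 --b--> 2
End in state 2, which is not an accepting state.

rejected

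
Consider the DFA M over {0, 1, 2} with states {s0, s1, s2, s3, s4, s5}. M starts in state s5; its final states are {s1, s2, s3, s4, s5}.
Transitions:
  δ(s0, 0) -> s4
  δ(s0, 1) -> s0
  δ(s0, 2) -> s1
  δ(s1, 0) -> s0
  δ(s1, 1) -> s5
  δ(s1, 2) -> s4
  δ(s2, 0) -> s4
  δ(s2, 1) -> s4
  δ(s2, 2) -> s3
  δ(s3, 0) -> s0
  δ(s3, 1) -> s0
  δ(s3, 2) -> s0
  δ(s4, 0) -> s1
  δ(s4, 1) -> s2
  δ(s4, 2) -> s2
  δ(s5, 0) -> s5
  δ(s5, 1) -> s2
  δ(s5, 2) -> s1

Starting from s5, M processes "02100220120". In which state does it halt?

s0

s5 --0--> s5
s5 --2--> s1
s1 --1--> s5
s5 --0--> s5
s5 --0--> s5
s5 --2--> s1
s1 --2--> s4
s4 --0--> s1
s1 --1--> s5
s5 --2--> s1
s1 --0--> s0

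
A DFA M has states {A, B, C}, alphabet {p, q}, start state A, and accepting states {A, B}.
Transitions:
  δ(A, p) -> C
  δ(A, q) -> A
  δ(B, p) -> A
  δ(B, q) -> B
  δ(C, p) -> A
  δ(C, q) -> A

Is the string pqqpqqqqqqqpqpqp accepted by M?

rejected

A --p--> C
C --q--> A
A --q--> A
A --p--> C
C --q--> A
A --q--> A
A --q--> A
A --q--> A
A --q--> A
A --q--> A
A --q--> A
A --p--> C
C --q--> A
A --p--> C
C --q--> A
A --p--> C
End in state C, which is not an accepting state.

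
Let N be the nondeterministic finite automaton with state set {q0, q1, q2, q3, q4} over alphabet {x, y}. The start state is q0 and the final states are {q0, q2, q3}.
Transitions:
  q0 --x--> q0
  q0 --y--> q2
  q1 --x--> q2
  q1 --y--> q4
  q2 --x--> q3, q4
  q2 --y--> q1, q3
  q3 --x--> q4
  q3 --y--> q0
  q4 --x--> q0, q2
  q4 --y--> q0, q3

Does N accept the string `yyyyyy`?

accepted

Start: {q0}
read y: {q2}
read y: {q1, q3}
read y: {q0, q4}
read y: {q0, q2, q3}
read y: {q0, q1, q2, q3}
read y: {q0, q1, q2, q3, q4}
Reachable ∩ accepting = {q0, q2, q3} — nonempty.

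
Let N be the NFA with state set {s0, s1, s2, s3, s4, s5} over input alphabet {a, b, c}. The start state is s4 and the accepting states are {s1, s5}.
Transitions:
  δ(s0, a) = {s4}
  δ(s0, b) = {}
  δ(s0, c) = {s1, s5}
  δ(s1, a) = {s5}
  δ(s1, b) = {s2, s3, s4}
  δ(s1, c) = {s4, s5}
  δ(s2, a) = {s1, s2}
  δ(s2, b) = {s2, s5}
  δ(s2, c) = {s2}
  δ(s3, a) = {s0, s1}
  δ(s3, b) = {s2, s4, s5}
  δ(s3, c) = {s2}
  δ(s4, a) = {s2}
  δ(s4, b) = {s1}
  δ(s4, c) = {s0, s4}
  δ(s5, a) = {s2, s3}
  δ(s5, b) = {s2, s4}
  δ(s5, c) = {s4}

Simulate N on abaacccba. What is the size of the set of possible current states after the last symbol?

5

Start: {s4}
read a: {s2}
read b: {s2, s5}
read a: {s1, s2, s3}
read a: {s0, s1, s2, s5}
read c: {s1, s2, s4, s5}
read c: {s0, s2, s4, s5}
read c: {s0, s1, s2, s4, s5}
read b: {s1, s2, s3, s4, s5}
read a: {s0, s1, s2, s3, s5}
Final reachable set {s0, s1, s2, s3, s5} has 5 states.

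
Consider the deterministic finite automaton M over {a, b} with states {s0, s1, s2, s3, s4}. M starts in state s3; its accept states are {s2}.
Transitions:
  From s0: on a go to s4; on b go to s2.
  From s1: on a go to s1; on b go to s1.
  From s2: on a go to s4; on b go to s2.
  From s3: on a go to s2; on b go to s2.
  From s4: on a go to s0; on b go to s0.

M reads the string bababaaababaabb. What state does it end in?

s2

s3 --b--> s2
s2 --a--> s4
s4 --b--> s0
s0 --a--> s4
s4 --b--> s0
s0 --a--> s4
s4 --a--> s0
s0 --a--> s4
s4 --b--> s0
s0 --a--> s4
s4 --b--> s0
s0 --a--> s4
s4 --a--> s0
s0 --b--> s2
s2 --b--> s2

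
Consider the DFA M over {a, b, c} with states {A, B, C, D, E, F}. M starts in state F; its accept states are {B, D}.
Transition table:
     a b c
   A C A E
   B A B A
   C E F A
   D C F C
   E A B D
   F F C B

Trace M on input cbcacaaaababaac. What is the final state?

F --c--> B
B --b--> B
B --c--> A
A --a--> C
C --c--> A
A --a--> C
C --a--> E
E --a--> A
A --a--> C
C --b--> F
F --a--> F
F --b--> C
C --a--> E
E --a--> A
A --c--> E

E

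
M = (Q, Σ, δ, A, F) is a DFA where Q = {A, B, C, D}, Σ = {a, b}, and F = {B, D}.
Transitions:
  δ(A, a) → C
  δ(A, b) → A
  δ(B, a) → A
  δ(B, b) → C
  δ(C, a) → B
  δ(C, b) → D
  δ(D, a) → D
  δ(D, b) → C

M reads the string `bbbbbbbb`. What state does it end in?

A --b--> A
A --b--> A
A --b--> A
A --b--> A
A --b--> A
A --b--> A
A --b--> A
A --b--> A

A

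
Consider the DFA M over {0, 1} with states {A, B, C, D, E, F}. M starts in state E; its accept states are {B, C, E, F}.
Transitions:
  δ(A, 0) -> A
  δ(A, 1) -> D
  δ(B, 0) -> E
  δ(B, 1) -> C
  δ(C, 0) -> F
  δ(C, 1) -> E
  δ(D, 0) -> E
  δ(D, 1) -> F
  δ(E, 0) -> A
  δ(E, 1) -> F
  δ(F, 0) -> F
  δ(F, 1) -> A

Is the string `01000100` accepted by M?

rejected

E --0--> A
A --1--> D
D --0--> E
E --0--> A
A --0--> A
A --1--> D
D --0--> E
E --0--> A
End in state A, which is not an accepting state.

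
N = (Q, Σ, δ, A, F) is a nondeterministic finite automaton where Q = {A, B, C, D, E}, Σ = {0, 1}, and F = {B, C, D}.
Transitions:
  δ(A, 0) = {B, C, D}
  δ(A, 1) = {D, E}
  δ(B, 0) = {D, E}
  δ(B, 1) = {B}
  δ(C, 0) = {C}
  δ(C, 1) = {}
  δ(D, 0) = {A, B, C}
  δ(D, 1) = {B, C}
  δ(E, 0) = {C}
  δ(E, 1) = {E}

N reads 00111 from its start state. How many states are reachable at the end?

2

Start: {A}
read 0: {B, C, D}
read 0: {A, B, C, D, E}
read 1: {B, C, D, E}
read 1: {B, C, E}
read 1: {B, E}
Final reachable set {B, E} has 2 states.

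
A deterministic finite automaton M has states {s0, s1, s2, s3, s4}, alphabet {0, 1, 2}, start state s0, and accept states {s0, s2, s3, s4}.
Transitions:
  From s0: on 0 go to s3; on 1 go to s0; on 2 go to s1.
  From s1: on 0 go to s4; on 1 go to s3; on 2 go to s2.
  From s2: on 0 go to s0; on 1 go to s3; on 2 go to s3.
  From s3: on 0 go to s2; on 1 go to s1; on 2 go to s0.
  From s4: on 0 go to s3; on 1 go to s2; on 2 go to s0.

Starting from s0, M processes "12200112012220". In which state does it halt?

s0 --1--> s0
s0 --2--> s1
s1 --2--> s2
s2 --0--> s0
s0 --0--> s3
s3 --1--> s1
s1 --1--> s3
s3 --2--> s0
s0 --0--> s3
s3 --1--> s1
s1 --2--> s2
s2 --2--> s3
s3 --2--> s0
s0 --0--> s3

s3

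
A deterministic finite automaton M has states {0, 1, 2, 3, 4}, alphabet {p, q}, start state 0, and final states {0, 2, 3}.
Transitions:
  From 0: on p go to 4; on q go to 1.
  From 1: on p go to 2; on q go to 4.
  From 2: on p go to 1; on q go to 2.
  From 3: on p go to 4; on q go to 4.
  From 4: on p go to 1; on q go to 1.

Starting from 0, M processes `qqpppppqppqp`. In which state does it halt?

1

0 --q--> 1
1 --q--> 4
4 --p--> 1
1 --p--> 2
2 --p--> 1
1 --p--> 2
2 --p--> 1
1 --q--> 4
4 --p--> 1
1 --p--> 2
2 --q--> 2
2 --p--> 1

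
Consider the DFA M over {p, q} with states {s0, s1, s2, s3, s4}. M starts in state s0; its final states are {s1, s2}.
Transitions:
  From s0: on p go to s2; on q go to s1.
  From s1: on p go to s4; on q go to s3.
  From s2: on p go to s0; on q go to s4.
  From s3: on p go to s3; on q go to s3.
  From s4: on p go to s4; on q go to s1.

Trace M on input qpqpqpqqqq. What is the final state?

s3

s0 --q--> s1
s1 --p--> s4
s4 --q--> s1
s1 --p--> s4
s4 --q--> s1
s1 --p--> s4
s4 --q--> s1
s1 --q--> s3
s3 --q--> s3
s3 --q--> s3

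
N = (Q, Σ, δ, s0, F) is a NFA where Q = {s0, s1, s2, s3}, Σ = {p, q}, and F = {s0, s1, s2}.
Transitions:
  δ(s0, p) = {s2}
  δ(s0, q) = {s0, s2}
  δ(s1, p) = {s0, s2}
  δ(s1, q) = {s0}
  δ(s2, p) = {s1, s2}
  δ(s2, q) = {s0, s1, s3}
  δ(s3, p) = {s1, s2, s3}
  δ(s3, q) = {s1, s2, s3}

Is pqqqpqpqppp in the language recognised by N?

Start: {s0}
read p: {s2}
read q: {s0, s1, s3}
read q: {s0, s1, s2, s3}
read q: {s0, s1, s2, s3}
read p: {s0, s1, s2, s3}
read q: {s0, s1, s2, s3}
read p: {s0, s1, s2, s3}
read q: {s0, s1, s2, s3}
read p: {s0, s1, s2, s3}
read p: {s0, s1, s2, s3}
read p: {s0, s1, s2, s3}
Reachable ∩ accepting = {s0, s1, s2} — nonempty.

accepted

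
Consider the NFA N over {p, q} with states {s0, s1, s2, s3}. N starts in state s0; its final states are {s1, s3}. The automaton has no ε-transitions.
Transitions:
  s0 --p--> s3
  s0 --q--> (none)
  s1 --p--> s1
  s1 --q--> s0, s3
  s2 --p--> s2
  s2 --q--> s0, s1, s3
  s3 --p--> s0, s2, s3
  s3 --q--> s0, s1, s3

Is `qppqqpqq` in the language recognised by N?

Start: {s0}
read q: {}
The reachable set is empty and stays empty for the remaining 7 symbols.
Reachable ∩ accepting = {} — empty.

rejected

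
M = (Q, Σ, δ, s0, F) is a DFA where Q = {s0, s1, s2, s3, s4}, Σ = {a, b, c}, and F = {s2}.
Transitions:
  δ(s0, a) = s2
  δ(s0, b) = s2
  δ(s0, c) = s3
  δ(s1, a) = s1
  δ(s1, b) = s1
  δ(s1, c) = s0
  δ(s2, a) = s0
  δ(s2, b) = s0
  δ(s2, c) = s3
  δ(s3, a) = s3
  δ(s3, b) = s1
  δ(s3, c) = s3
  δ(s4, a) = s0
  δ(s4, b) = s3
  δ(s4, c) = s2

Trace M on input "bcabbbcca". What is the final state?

s0 --b--> s2
s2 --c--> s3
s3 --a--> s3
s3 --b--> s1
s1 --b--> s1
s1 --b--> s1
s1 --c--> s0
s0 --c--> s3
s3 --a--> s3

s3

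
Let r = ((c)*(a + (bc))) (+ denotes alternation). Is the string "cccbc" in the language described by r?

yes

Split as ccc·bc: (c)* matches ccc and (a+(bc)) matches bc.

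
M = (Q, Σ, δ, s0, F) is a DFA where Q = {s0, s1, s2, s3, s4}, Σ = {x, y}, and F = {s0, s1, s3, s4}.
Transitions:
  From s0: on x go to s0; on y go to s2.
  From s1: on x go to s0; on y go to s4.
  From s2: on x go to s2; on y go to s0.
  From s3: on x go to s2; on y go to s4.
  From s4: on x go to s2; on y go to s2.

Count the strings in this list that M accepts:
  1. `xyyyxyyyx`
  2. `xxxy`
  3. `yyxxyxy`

2

`xyyyxyyyx`: accepted
`xxxy`: rejected
`yyxxyxy`: accepted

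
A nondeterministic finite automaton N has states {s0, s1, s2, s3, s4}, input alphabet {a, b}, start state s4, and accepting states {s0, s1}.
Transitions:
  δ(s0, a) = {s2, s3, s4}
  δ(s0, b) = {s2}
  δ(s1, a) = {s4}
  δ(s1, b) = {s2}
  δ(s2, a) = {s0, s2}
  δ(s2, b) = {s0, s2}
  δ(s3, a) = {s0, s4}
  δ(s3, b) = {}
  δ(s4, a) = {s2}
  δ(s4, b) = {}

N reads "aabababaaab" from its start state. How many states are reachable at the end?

2

Start: {s4}
read a: {s2}
read a: {s0, s2}
read b: {s0, s2}
read a: {s0, s2, s3, s4}
read b: {s0, s2}
read a: {s0, s2, s3, s4}
read b: {s0, s2}
read a: {s0, s2, s3, s4}
read a: {s0, s2, s3, s4}
read a: {s0, s2, s3, s4}
read b: {s0, s2}
Final reachable set {s0, s2} has 2 states.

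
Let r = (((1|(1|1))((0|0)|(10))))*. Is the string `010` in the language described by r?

no

010 cannot be split into zero or more pieces each matching ((1|(1|1))((0|0)|(10))).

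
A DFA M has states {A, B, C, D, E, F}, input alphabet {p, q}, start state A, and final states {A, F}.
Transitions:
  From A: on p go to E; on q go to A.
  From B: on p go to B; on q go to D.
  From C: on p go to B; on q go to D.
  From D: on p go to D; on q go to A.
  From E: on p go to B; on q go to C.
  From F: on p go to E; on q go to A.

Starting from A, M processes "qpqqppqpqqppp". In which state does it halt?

A --q--> A
A --p--> E
E --q--> C
C --q--> D
D --p--> D
D --p--> D
D --q--> A
A --p--> E
E --q--> C
C --q--> D
D --p--> D
D --p--> D
D --p--> D

D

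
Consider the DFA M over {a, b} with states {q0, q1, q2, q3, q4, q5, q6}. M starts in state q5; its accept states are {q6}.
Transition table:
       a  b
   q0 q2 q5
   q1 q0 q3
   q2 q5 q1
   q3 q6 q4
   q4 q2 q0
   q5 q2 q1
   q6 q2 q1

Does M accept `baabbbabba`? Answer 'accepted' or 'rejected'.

accepted

q5 --b--> q1
q1 --a--> q0
q0 --a--> q2
q2 --b--> q1
q1 --b--> q3
q3 --b--> q4
q4 --a--> q2
q2 --b--> q1
q1 --b--> q3
q3 --a--> q6
End in state q6, which is an accepting state.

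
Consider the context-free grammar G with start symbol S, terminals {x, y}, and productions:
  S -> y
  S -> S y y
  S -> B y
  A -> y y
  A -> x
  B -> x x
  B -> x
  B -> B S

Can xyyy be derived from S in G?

yes

S ⇒ Syy ⇒ Byyy ⇒ xyyy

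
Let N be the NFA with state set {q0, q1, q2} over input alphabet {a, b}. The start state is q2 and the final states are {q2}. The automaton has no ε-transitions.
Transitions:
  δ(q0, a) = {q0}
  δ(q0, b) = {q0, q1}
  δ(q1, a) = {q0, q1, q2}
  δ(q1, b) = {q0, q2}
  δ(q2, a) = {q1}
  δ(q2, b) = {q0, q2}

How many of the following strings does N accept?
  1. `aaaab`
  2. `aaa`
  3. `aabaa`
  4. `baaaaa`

4

`aaaab`: accepted
`aaa`: accepted
`aabaa`: accepted
`baaaaa`: accepted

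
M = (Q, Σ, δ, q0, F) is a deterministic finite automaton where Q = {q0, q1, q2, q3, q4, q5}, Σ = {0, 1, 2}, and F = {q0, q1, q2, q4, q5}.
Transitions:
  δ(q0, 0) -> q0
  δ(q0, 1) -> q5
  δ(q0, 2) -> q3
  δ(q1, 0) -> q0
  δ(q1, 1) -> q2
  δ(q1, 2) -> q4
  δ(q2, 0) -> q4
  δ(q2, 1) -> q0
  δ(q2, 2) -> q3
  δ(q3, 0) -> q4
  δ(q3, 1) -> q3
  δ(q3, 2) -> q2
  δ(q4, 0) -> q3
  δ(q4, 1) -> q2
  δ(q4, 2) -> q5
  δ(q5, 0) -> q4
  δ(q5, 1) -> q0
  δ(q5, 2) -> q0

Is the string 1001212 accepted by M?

q0 --1--> q5
q5 --0--> q4
q4 --0--> q3
q3 --1--> q3
q3 --2--> q2
q2 --1--> q0
q0 --2--> q3
End in state q3, which is not an accepting state.

rejected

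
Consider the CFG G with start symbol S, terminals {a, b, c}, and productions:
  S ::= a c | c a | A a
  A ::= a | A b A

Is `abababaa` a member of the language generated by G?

S ⇒ Aa ⇒ AbAa ⇒ AbAbAa ⇒ AbAbAbAa ⇒ abAbAbAa ⇒ ababAbAa ⇒ abababAa ⇒ abababaa

yes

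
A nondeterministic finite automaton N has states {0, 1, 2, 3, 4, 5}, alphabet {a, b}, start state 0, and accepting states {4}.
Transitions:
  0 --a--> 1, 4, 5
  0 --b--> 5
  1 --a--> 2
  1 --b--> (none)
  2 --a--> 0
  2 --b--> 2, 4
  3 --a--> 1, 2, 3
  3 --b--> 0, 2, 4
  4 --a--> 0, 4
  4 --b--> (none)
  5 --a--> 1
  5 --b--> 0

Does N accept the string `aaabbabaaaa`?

Start: {0}
read a: {1, 4, 5}
read a: {0, 1, 2, 4}
read a: {0, 1, 2, 4, 5}
read b: {0, 2, 4, 5}
read b: {0, 2, 4, 5}
read a: {0, 1, 4, 5}
read b: {0, 5}
read a: {1, 4, 5}
read a: {0, 1, 2, 4}
read a: {0, 1, 2, 4, 5}
read a: {0, 1, 2, 4, 5}
Reachable ∩ accepting = {4} — nonempty.

accepted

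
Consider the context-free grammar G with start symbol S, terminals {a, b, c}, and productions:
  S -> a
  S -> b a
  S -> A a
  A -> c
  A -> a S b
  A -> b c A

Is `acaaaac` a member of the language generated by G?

no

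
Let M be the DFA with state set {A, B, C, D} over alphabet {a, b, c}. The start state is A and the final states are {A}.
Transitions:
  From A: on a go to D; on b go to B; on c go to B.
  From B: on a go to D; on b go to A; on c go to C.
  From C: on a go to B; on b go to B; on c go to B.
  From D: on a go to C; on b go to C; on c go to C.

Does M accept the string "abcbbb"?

A --a--> D
D --b--> C
C --c--> B
B --b--> A
A --b--> B
B --b--> A
End in state A, which is an accepting state.

accepted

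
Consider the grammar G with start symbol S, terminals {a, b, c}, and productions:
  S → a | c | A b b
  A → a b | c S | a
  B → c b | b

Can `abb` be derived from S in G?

S ⇒ Abb ⇒ abb

yes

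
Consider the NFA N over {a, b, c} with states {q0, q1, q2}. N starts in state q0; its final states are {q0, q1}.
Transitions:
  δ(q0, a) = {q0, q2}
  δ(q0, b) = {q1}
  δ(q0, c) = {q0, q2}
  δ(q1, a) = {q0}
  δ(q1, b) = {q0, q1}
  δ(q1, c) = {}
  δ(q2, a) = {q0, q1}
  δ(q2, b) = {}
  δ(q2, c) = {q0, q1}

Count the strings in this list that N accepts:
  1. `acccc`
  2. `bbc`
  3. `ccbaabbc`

`acccc`: accepted
`bbc`: accepted
`ccbaabbc`: accepted

3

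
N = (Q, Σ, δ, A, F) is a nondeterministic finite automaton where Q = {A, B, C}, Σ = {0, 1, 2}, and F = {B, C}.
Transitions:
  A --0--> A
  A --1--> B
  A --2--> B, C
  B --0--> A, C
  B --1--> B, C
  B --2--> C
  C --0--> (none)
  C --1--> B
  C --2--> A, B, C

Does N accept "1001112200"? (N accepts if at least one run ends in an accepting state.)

Start: {A}
read 1: {B}
read 0: {A, C}
read 0: {A}
read 1: {B}
read 1: {B, C}
read 1: {B, C}
read 2: {A, B, C}
read 2: {A, B, C}
read 0: {A, C}
read 0: {A}
Reachable ∩ accepting = {} — empty.

rejected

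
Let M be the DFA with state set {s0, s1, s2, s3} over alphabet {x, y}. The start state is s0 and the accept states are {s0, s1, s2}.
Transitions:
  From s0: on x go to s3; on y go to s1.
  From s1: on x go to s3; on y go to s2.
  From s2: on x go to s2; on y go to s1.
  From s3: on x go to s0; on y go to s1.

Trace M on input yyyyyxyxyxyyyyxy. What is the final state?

s1

s0 --y--> s1
s1 --y--> s2
s2 --y--> s1
s1 --y--> s2
s2 --y--> s1
s1 --x--> s3
s3 --y--> s1
s1 --x--> s3
s3 --y--> s1
s1 --x--> s3
s3 --y--> s1
s1 --y--> s2
s2 --y--> s1
s1 --y--> s2
s2 --x--> s2
s2 --y--> s1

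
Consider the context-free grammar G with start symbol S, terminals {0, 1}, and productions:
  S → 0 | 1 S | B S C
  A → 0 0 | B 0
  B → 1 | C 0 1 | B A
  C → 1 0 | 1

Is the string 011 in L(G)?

no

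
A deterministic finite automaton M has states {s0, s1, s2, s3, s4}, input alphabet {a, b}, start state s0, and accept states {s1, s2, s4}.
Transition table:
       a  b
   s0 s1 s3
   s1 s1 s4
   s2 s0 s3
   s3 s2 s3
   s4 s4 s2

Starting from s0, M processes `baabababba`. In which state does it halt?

s2

s0 --b--> s3
s3 --a--> s2
s2 --a--> s0
s0 --b--> s3
s3 --a--> s2
s2 --b--> s3
s3 --a--> s2
s2 --b--> s3
s3 --b--> s3
s3 --a--> s2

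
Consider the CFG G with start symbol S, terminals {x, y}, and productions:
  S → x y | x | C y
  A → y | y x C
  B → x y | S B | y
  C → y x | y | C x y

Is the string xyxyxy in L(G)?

no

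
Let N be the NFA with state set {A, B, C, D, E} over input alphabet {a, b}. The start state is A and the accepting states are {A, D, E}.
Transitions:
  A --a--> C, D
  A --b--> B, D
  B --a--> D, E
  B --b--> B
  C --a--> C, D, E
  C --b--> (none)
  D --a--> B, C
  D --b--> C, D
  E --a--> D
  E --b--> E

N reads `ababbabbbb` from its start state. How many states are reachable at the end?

Start: {A}
read a: {C, D}
read b: {C, D}
read a: {B, C, D, E}
read b: {B, C, D, E}
read b: {B, C, D, E}
read a: {B, C, D, E}
read b: {B, C, D, E}
read b: {B, C, D, E}
read b: {B, C, D, E}
read b: {B, C, D, E}
Final reachable set {B, C, D, E} has 4 states.

4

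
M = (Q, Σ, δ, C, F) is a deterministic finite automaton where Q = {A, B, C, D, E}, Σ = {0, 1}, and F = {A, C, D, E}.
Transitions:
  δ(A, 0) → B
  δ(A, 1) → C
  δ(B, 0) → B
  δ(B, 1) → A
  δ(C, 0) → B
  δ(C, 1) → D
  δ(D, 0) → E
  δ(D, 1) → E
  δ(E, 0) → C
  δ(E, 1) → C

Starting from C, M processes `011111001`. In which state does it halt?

C --0--> B
B --1--> A
A --1--> C
C --1--> D
D --1--> E
E --1--> C
C --0--> B
B --0--> B
B --1--> A

A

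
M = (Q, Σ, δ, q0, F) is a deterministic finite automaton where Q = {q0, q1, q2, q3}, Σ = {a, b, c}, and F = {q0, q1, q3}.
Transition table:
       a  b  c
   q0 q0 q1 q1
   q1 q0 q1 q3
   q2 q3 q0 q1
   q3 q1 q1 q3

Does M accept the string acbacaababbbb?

q0 --a--> q0
q0 --c--> q1
q1 --b--> q1
q1 --a--> q0
q0 --c--> q1
q1 --a--> q0
q0 --a--> q0
q0 --b--> q1
q1 --a--> q0
q0 --b--> q1
q1 --b--> q1
q1 --b--> q1
q1 --b--> q1
End in state q1, which is an accepting state.

accepted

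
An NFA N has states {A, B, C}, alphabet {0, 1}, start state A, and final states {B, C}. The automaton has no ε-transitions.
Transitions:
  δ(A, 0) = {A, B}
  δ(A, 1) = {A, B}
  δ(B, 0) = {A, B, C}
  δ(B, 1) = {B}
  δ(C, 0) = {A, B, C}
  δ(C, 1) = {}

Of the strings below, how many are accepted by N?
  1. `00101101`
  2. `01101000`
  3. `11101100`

3

`00101101`: accepted
`01101000`: accepted
`11101100`: accepted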